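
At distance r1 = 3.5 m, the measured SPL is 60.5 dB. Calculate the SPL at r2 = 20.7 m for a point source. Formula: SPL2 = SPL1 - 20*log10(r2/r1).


r2/r1 = 20.7/3.5 = 5.91429
Correction = 20*log10(5.91429) = 15.4381 dB
SPL2 = 60.5 - 15.4381 = 45.062 dB


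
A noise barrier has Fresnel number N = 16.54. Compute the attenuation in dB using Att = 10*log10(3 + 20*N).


3 + 20*N = 3 + 20*16.54 = 333.8
Att = 10*log10(333.8) = 25.235 dB


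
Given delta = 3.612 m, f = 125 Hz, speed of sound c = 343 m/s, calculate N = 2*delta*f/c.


N = 2*delta*f/c = 2*delta/lambda, where lambda = c/f
lambda = 343 / 125 = 2.744 m
N = 2 * 3.612 / 2.744 = 2.6327


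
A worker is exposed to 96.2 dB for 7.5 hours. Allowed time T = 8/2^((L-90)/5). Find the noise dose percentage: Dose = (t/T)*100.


T_allowed = 8 / 2^((96.2 - 90)/5) = 3.38698 hr
Dose = 7.5 / 3.38698 * 100 = 221.44 %


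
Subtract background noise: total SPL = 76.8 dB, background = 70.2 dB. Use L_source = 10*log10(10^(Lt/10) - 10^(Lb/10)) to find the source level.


10^(76.8/10) = 4.7863e+07
10^(70.2/10) = 1.04713e+07
Difference = 4.7863e+07 - 1.04713e+07 = 3.73917e+07
L_source = 10*log10(3.73917e+07) = 75.728 dB


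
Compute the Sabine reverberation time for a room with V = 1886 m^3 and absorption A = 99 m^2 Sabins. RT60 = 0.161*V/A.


RT60 = 0.161 * 1886 / 99 = 3.0671 s


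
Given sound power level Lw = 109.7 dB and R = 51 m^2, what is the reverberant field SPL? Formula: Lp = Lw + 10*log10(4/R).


4/R = 4/51 = 0.0784314
Lp = 109.7 + 10*log10(0.0784314) = 98.645 dB


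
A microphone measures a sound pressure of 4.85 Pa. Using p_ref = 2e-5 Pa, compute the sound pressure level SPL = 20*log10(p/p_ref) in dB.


p / p_ref = 4.85 / 2e-5 = 242500
SPL = 20 * log10(242500) = 107.69 dB


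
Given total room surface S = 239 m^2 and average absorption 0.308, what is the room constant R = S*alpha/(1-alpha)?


R = 239 * 0.308 / (1 - 0.308) = 106.38 m^2


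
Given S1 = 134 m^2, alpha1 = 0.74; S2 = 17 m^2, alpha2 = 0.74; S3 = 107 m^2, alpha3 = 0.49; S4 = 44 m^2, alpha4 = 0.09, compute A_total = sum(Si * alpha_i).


134 * 0.74 = 99.16
17 * 0.74 = 12.58
107 * 0.49 = 52.43
44 * 0.09 = 3.96
A_total = 99.16 + 12.58 + 52.43 + 3.96 = 168.13 m^2


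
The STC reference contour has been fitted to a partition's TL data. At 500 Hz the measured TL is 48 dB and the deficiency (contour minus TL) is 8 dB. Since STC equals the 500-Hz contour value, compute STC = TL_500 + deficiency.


By ASTM E413, STC = value of the fitted reference contour at 500 Hz.
Contour value at 500 Hz = TL_500 + deficiency = 48 + 8 = 56
STC = 56


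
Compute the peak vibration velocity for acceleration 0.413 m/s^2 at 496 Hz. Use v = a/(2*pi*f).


omega = 2*pi*f = 2*pi*496 = 3116.46 rad/s
v = a / omega = 0.413 / 3116.46 = 0.00013252 m/s


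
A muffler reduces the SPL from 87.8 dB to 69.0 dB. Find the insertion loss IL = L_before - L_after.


Insertion loss = SPL without muffler - SPL with muffler
IL = 87.8 - 69.0 = 18.8 dB


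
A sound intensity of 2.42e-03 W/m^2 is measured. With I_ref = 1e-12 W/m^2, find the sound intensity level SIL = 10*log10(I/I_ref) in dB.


I / I_ref = 2.42e-03 / 1e-12 = 2.42e+09
SIL = 10 * log10(2.42e+09) = 93.838 dB


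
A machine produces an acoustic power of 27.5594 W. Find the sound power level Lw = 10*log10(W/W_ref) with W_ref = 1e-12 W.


W / W_ref = 27.5594 / 1e-12 = 2.75594e+13
Lw = 10 * log10(2.75594e+13) = 134.4 dB


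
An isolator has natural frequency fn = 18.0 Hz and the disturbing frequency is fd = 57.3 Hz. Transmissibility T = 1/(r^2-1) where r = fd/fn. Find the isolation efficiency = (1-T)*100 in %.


r = 57.3 / 18.0 = 3.18333
r^2 - 1 = 3.18333^2 - 1 = 9.13359
T = 1/9.13359 = 0.109486
Efficiency = (1 - 0.109486)*100 = 89.051 %


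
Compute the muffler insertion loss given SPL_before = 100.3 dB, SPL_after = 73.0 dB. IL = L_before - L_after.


Insertion loss = SPL without muffler - SPL with muffler
IL = 100.3 - 73.0 = 27.3 dB


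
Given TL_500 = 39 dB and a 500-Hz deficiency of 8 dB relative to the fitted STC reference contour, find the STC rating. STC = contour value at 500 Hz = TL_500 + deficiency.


By ASTM E413, STC = value of the fitted reference contour at 500 Hz.
Contour value at 500 Hz = TL_500 + deficiency = 39 + 8 = 47
STC = 47


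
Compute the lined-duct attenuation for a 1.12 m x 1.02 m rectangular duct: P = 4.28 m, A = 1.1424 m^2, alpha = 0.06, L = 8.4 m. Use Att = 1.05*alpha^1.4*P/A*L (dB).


alpha^1.4 = 0.06^1.4 = 0.0194721
Attenuation rate = 1.05 * alpha^1.4 * P / A
= 1.05 * 0.0194721 * 4.28 / 1.1424 = 0.0765998 dB/m
Total Att = 0.0765998 * 8.4 = 0.64344 dB


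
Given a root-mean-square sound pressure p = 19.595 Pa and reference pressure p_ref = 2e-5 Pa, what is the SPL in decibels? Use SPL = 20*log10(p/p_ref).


p / p_ref = 19.595 / 2e-5 = 979750
SPL = 20 * log10(979750) = 119.82 dB


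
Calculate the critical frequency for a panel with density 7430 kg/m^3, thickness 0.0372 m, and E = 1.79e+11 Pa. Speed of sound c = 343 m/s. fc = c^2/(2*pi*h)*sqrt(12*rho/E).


12*rho/E = 12*7430/1.79e+11 = 4.98101e-07
sqrt(12*rho/E) = sqrt(4.98101e-07) = 0.000705763
c^2/(2*pi*h) = 343^2/(2*pi*0.0372) = 503345
fc = 503345 * 0.000705763 = 355.24 Hz


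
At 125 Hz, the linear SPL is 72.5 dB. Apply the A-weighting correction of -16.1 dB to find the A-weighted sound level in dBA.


A-weighting table: 125 Hz -> -16.1 dB correction
SPL_A = SPL + correction = 72.5 + (-16.1) = 56.4 dBA


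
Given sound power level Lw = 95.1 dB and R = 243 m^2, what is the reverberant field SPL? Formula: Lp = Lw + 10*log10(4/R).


4/R = 4/243 = 0.0164609
Lp = 95.1 + 10*log10(0.0164609) = 77.265 dB


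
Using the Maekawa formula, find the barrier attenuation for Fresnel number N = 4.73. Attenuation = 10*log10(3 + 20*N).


3 + 20*N = 3 + 20*4.73 = 97.6
Att = 10*log10(97.6) = 19.894 dB


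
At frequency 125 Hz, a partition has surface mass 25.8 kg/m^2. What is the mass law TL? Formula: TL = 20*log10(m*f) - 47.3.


m * f = 25.8 * 125 = 3225
20*log10(3225) = 70.1706 dB
TL = 70.1706 - 47.3 = 22.871 dB


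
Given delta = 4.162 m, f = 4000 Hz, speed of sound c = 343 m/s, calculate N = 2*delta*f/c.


N = 2*delta*f/c = 2*delta/lambda, where lambda = c/f
lambda = 343 / 4000 = 0.08575 m
N = 2 * 4.162 / 0.08575 = 97.073


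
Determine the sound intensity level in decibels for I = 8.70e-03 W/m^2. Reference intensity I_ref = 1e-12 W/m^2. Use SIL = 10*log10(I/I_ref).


I / I_ref = 8.70e-03 / 1e-12 = 8.7e+09
SIL = 10 * log10(8.7e+09) = 99.395 dB


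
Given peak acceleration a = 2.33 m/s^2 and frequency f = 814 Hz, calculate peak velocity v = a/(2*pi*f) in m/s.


omega = 2*pi*f = 2*pi*814 = 5114.51 rad/s
v = a / omega = 2.33 / 5114.51 = 0.00045557 m/s


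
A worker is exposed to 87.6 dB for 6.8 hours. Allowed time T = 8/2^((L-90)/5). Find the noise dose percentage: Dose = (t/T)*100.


T_allowed = 8 / 2^((87.6 - 90)/5) = 11.1579 hr
Dose = 6.8 / 11.1579 * 100 = 60.943 %


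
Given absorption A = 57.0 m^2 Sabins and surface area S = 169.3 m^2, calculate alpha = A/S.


Absorption coefficient = absorbed power / incident power
alpha = A / S = 57.0 / 169.3 = 0.33668


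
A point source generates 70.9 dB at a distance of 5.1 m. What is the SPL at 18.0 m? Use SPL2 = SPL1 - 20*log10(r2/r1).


r2/r1 = 18.0/5.1 = 3.52941
Correction = 20*log10(3.52941) = 10.954 dB
SPL2 = 70.9 - 10.954 = 59.946 dB


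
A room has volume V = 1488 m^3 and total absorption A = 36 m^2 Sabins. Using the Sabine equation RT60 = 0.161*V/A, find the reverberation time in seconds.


RT60 = 0.161 * 1488 / 36 = 6.6547 s


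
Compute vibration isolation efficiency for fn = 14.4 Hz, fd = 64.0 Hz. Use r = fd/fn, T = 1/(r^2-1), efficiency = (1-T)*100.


r = 64.0 / 14.4 = 4.44444
r^2 - 1 = 4.44444^2 - 1 = 18.753
T = 1/18.753 = 0.0533248
Efficiency = (1 - 0.0533248)*100 = 94.668 %


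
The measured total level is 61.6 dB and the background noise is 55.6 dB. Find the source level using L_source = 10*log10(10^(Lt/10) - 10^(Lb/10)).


10^(61.6/10) = 1.44544e+06
10^(55.6/10) = 363078
Difference = 1.44544e+06 - 363078 = 1.08236e+06
L_source = 10*log10(1.08236e+06) = 60.344 dB


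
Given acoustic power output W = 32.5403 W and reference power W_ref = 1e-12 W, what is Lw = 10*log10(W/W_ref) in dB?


W / W_ref = 32.5403 / 1e-12 = 3.25403e+13
Lw = 10 * log10(3.25403e+13) = 135.12 dB


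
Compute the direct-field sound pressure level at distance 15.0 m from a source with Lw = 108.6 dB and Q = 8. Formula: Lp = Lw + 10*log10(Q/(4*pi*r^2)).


4*pi*r^2 = 4*pi*15.0^2 = 2827.43 m^2
Q / (4*pi*r^2) = 8 / 2827.43 = 0.00282942
Lp = 108.6 + 10*log10(0.00282942) = 83.117 dB


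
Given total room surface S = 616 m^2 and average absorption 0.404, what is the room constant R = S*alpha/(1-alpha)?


R = 616 * 0.404 / (1 - 0.404) = 417.56 m^2


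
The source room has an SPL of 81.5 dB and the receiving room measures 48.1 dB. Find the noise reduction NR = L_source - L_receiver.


NR = L_source - L_receiver (difference between source and receiving room levels)
NR = 81.5 - 48.1 = 33.4 dB


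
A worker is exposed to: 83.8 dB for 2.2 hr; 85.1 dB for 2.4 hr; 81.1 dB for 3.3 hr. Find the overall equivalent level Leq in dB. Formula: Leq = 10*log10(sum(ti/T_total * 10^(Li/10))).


T_total = 2.2 + 2.4 + 3.3 = 7.9 hr
(2.2/7.9) * 10^(83.8/10) = 6.68029e+07
(2.4/7.9) * 10^(85.1/10) = 9.83069e+07
(3.3/7.9) * 10^(81.1/10) = 5.3813e+07
Sum = 6.68029e+07 + 9.83069e+07 + 5.3813e+07 = 2.18923e+08
Leq = 10*log10(2.18923e+08) = 83.403 dB


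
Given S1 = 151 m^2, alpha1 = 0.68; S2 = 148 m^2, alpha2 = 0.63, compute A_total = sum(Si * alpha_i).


151 * 0.68 = 102.68
148 * 0.63 = 93.24
A_total = 102.68 + 93.24 = 195.92 m^2


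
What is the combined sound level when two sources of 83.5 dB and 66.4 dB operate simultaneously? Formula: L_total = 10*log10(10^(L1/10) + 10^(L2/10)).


10^(83.5/10) = 2.23872e+08
10^(66.4/10) = 4.36516e+06
Sum = 2.23872e+08 + 4.36516e+06 = 2.28237e+08
L_total = 10*log10(2.28237e+08) = 83.584 dB


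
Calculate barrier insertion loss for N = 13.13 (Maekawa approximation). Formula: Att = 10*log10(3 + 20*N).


3 + 20*N = 3 + 20*13.13 = 265.6
Att = 10*log10(265.6) = 24.242 dB


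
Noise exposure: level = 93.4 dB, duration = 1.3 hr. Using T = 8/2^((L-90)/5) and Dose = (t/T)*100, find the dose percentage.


T_allowed = 8 / 2^((93.4 - 90)/5) = 4.99332 hr
Dose = 1.3 / 4.99332 * 100 = 26.035 %


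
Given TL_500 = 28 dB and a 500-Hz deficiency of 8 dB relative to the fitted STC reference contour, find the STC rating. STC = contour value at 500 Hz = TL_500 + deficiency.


By ASTM E413, STC = value of the fitted reference contour at 500 Hz.
Contour value at 500 Hz = TL_500 + deficiency = 28 + 8 = 36
STC = 36


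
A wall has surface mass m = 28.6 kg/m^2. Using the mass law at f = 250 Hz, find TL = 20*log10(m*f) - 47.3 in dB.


m * f = 28.6 * 250 = 7150
20*log10(7150) = 77.0861 dB
TL = 77.0861 - 47.3 = 29.786 dB


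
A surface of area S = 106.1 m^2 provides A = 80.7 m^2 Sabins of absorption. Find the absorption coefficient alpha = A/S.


Absorption coefficient = absorbed power / incident power
alpha = A / S = 80.7 / 106.1 = 0.7606


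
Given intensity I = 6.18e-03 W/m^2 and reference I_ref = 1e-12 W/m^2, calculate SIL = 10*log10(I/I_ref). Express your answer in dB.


I / I_ref = 6.18e-03 / 1e-12 = 6.18e+09
SIL = 10 * log10(6.18e+09) = 97.91 dB


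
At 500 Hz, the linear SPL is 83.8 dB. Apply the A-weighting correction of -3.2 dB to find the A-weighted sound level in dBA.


A-weighting table: 500 Hz -> -3.2 dB correction
SPL_A = SPL + correction = 83.8 + (-3.2) = 80.6 dBA


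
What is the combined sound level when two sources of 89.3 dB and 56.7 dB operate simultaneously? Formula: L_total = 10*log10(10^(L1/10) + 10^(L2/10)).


10^(89.3/10) = 8.51138e+08
10^(56.7/10) = 467735
Sum = 8.51138e+08 + 467735 = 8.51606e+08
L_total = 10*log10(8.51606e+08) = 89.302 dB


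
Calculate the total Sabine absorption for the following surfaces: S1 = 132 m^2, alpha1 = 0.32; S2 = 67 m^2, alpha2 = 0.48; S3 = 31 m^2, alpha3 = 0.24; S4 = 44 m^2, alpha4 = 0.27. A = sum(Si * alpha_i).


132 * 0.32 = 42.24
67 * 0.48 = 32.16
31 * 0.24 = 7.44
44 * 0.27 = 11.88
A_total = 42.24 + 32.16 + 7.44 + 11.88 = 93.72 m^2


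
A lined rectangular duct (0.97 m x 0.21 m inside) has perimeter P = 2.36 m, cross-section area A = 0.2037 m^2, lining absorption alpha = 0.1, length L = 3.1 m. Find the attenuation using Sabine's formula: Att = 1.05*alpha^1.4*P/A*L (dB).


alpha^1.4 = 0.1^1.4 = 0.0398107
Attenuation rate = 1.05 * alpha^1.4 * P / A
= 1.05 * 0.0398107 * 2.36 / 0.2037 = 0.484295 dB/m
Total Att = 0.484295 * 3.1 = 1.5013 dB


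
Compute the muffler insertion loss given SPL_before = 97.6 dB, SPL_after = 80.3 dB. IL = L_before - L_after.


Insertion loss = SPL without muffler - SPL with muffler
IL = 97.6 - 80.3 = 17.3 dB


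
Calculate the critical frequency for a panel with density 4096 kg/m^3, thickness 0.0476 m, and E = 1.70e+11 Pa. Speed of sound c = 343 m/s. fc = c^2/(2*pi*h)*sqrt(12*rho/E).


12*rho/E = 12*4096/1.70e+11 = 2.89129e-07
sqrt(12*rho/E) = sqrt(2.89129e-07) = 0.000537707
c^2/(2*pi*h) = 343^2/(2*pi*0.0476) = 393370
fc = 393370 * 0.000537707 = 211.52 Hz


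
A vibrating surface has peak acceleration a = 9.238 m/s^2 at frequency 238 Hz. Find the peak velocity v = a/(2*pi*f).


omega = 2*pi*f = 2*pi*238 = 1495.4 rad/s
v = a / omega = 9.238 / 1495.4 = 0.0061776 m/s


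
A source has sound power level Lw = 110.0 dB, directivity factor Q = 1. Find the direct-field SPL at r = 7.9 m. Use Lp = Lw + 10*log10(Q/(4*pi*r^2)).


4*pi*r^2 = 4*pi*7.9^2 = 784.267 m^2
Q / (4*pi*r^2) = 1 / 784.267 = 0.00127508
Lp = 110.0 + 10*log10(0.00127508) = 81.055 dB


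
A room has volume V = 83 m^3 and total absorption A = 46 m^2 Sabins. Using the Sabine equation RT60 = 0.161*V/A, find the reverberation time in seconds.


RT60 = 0.161 * 83 / 46 = 0.2905 s


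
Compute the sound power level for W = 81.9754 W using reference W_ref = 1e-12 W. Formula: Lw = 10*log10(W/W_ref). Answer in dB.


W / W_ref = 81.9754 / 1e-12 = 8.19754e+13
Lw = 10 * log10(8.19754e+13) = 139.14 dB


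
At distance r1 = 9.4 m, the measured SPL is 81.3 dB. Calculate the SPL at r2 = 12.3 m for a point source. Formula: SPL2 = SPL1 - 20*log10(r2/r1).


r2/r1 = 12.3/9.4 = 1.30851
Correction = 20*log10(1.30851) = 2.33554 dB
SPL2 = 81.3 - 2.33554 = 78.964 dB


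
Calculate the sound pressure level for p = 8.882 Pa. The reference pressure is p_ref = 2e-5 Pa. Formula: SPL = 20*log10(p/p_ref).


p / p_ref = 8.882 / 2e-5 = 444100
SPL = 20 * log10(444100) = 112.95 dB


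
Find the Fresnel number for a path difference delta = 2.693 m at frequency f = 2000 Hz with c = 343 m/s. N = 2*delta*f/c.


N = 2*delta*f/c = 2*delta/lambda, where lambda = c/f
lambda = 343 / 2000 = 0.1715 m
N = 2 * 2.693 / 0.1715 = 31.405


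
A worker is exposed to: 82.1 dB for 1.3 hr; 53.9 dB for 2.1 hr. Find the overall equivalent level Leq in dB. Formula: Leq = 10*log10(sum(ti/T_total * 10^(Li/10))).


T_total = 1.3 + 2.1 = 3.4 hr
(1.3/3.4) * 10^(82.1/10) = 6.20104e+07
(2.1/3.4) * 10^(53.9/10) = 151614
Sum = 6.20104e+07 + 151614 = 6.2162e+07
Leq = 10*log10(6.2162e+07) = 77.935 dB


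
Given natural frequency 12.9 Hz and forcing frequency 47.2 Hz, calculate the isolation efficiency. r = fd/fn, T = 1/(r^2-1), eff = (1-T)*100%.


r = 47.2 / 12.9 = 3.65891
r^2 - 1 = 3.65891^2 - 1 = 12.3876
T = 1/12.3876 = 0.0807259
Efficiency = (1 - 0.0807259)*100 = 91.927 %


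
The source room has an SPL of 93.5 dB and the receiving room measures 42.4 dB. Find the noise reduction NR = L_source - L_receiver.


NR = L_source - L_receiver (difference between source and receiving room levels)
NR = 93.5 - 42.4 = 51.1 dB


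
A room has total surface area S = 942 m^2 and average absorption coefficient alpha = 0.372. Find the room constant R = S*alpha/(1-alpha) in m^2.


R = 942 * 0.372 / (1 - 0.372) = 558 m^2


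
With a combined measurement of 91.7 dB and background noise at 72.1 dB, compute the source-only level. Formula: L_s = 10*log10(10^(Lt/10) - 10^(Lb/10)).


10^(91.7/10) = 1.47911e+09
10^(72.1/10) = 1.62181e+07
Difference = 1.47911e+09 - 1.62181e+07 = 1.46289e+09
L_source = 10*log10(1.46289e+09) = 91.652 dB


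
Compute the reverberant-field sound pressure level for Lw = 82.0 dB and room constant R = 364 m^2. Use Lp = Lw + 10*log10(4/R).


4/R = 4/364 = 0.010989
Lp = 82.0 + 10*log10(0.010989) = 62.41 dB


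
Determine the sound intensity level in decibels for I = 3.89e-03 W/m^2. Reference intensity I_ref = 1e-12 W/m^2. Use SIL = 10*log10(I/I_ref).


I / I_ref = 3.89e-03 / 1e-12 = 3.89e+09
SIL = 10 * log10(3.89e+09) = 95.899 dB


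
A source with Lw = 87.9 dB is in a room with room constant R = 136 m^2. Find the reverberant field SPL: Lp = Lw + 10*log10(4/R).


4/R = 4/136 = 0.0294118
Lp = 87.9 + 10*log10(0.0294118) = 72.585 dB


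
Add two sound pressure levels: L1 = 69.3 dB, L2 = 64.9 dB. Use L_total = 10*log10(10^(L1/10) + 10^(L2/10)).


10^(69.3/10) = 8.51138e+06
10^(64.9/10) = 3.0903e+06
Sum = 8.51138e+06 + 3.0903e+06 = 1.16017e+07
L_total = 10*log10(1.16017e+07) = 70.645 dB


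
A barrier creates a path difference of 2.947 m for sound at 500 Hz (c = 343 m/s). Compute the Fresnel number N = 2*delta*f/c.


N = 2*delta*f/c = 2*delta/lambda, where lambda = c/f
lambda = 343 / 500 = 0.686 m
N = 2 * 2.947 / 0.686 = 8.5918


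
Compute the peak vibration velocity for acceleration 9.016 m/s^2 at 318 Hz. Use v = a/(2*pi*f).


omega = 2*pi*f = 2*pi*318 = 1998.05 rad/s
v = a / omega = 9.016 / 1998.05 = 0.0045124 m/s


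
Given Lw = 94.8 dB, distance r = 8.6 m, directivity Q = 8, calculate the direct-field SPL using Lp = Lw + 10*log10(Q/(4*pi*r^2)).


4*pi*r^2 = 4*pi*8.6^2 = 929.409 m^2
Q / (4*pi*r^2) = 8 / 929.409 = 0.00860762
Lp = 94.8 + 10*log10(0.00860762) = 74.149 dB


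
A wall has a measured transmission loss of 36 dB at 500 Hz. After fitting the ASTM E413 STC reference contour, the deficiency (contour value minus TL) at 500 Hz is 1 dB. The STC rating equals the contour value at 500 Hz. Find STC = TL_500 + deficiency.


By ASTM E413, STC = value of the fitted reference contour at 500 Hz.
Contour value at 500 Hz = TL_500 + deficiency = 36 + 1 = 37
STC = 37


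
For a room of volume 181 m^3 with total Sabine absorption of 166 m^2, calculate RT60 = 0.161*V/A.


RT60 = 0.161 * 181 / 166 = 0.17555 s


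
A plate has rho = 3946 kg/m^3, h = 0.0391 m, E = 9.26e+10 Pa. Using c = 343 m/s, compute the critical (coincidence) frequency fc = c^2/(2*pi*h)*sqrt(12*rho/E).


12*rho/E = 12*3946/9.26e+10 = 5.11361e-07
sqrt(12*rho/E) = sqrt(5.11361e-07) = 0.000715095
c^2/(2*pi*h) = 343^2/(2*pi*0.0391) = 478885
fc = 478885 * 0.000715095 = 342.45 Hz


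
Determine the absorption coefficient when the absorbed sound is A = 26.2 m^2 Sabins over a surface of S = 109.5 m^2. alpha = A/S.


Absorption coefficient = absorbed power / incident power
alpha = A / S = 26.2 / 109.5 = 0.23927


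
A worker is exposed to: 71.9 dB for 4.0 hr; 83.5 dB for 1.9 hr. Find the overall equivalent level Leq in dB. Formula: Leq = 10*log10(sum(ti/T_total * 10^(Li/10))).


T_total = 4.0 + 1.9 = 5.9 hr
(4.0/5.9) * 10^(71.9/10) = 1.05005e+07
(1.9/5.9) * 10^(83.5/10) = 7.20944e+07
Sum = 1.05005e+07 + 7.20944e+07 = 8.25949e+07
Leq = 10*log10(8.25949e+07) = 79.17 dB


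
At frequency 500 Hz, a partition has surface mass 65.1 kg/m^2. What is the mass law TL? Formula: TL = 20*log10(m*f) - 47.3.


m * f = 65.1 * 500 = 32550
20*log10(32550) = 90.251 dB
TL = 90.251 - 47.3 = 42.951 dB


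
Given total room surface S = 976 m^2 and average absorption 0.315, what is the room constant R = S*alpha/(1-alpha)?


R = 976 * 0.315 / (1 - 0.315) = 448.82 m^2


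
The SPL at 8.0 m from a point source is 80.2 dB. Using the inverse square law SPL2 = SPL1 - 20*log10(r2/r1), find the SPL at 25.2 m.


r2/r1 = 25.2/8.0 = 3.15
Correction = 20*log10(3.15) = 9.96621 dB
SPL2 = 80.2 - 9.96621 = 70.234 dB


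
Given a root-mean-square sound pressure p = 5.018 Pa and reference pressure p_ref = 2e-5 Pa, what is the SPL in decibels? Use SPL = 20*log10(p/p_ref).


p / p_ref = 5.018 / 2e-5 = 250900
SPL = 20 * log10(250900) = 107.99 dB


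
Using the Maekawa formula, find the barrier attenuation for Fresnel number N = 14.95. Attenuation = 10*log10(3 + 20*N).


3 + 20*N = 3 + 20*14.95 = 302
Att = 10*log10(302) = 24.8 dB


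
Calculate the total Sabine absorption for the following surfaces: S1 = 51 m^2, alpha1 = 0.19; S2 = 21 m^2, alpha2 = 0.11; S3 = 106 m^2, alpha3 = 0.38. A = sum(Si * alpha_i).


51 * 0.19 = 9.69
21 * 0.11 = 2.31
106 * 0.38 = 40.28
A_total = 9.69 + 2.31 + 40.28 = 52.28 m^2


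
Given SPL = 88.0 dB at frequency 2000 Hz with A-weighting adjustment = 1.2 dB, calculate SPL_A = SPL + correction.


A-weighting table: 2000 Hz -> 1.2 dB correction
SPL_A = SPL + correction = 88.0 + (1.2) = 89.2 dBA


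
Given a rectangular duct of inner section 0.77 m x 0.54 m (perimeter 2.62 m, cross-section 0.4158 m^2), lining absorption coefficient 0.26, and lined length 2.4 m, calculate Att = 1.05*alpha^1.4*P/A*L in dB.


alpha^1.4 = 0.26^1.4 = 0.151692
Attenuation rate = 1.05 * alpha^1.4 * P / A
= 1.05 * 0.151692 * 2.62 / 0.4158 = 1.00362 dB/m
Total Att = 1.00362 * 2.4 = 2.4087 dB


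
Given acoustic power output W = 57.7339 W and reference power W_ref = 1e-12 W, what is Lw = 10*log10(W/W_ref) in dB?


W / W_ref = 57.7339 / 1e-12 = 5.77339e+13
Lw = 10 * log10(5.77339e+13) = 137.61 dB


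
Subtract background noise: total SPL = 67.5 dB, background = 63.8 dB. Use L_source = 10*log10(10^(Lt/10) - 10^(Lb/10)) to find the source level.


10^(67.5/10) = 5.62341e+06
10^(63.8/10) = 2.39883e+06
Difference = 5.62341e+06 - 2.39883e+06 = 3.22458e+06
L_source = 10*log10(3.22458e+06) = 65.085 dB


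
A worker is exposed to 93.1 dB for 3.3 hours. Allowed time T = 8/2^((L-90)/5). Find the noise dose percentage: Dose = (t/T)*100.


T_allowed = 8 / 2^((93.1 - 90)/5) = 5.20537 hr
Dose = 3.3 / 5.20537 * 100 = 63.396 %


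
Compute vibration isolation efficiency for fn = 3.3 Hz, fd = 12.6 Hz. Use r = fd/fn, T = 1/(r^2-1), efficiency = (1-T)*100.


r = 12.6 / 3.3 = 3.81818
r^2 - 1 = 3.81818^2 - 1 = 13.5785
T = 1/13.5785 = 0.0736458
Efficiency = (1 - 0.0736458)*100 = 92.635 %


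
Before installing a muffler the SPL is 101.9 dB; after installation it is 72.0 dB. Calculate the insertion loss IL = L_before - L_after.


Insertion loss = SPL without muffler - SPL with muffler
IL = 101.9 - 72.0 = 29.9 dB


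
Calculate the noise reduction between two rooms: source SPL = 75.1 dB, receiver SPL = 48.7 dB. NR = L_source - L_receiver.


NR = L_source - L_receiver (difference between source and receiving room levels)
NR = 75.1 - 48.7 = 26.4 dB


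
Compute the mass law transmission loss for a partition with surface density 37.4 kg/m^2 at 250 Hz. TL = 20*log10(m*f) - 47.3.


m * f = 37.4 * 250 = 9350
20*log10(9350) = 79.4162 dB
TL = 79.4162 - 47.3 = 32.116 dB


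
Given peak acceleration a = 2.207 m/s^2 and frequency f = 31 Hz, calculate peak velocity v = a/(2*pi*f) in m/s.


omega = 2*pi*f = 2*pi*31 = 194.779 rad/s
v = a / omega = 2.207 / 194.779 = 0.011331 m/s


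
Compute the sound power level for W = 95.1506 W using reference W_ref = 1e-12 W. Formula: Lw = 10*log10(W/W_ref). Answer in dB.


W / W_ref = 95.1506 / 1e-12 = 9.51506e+13
Lw = 10 * log10(9.51506e+13) = 139.78 dB


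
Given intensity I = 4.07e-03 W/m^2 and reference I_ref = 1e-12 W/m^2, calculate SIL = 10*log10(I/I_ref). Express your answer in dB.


I / I_ref = 4.07e-03 / 1e-12 = 4.07e+09
SIL = 10 * log10(4.07e+09) = 96.096 dB


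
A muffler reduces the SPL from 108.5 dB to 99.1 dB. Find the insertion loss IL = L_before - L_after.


Insertion loss = SPL without muffler - SPL with muffler
IL = 108.5 - 99.1 = 9.4 dB


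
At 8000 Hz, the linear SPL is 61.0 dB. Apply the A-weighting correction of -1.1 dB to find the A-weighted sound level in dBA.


A-weighting table: 8000 Hz -> -1.1 dB correction
SPL_A = SPL + correction = 61.0 + (-1.1) = 59.9 dBA


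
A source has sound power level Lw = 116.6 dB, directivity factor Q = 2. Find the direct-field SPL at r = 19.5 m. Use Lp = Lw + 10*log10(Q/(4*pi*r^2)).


4*pi*r^2 = 4*pi*19.5^2 = 4778.36 m^2
Q / (4*pi*r^2) = 2 / 4778.36 = 0.000418554
Lp = 116.6 + 10*log10(0.000418554) = 82.818 dB


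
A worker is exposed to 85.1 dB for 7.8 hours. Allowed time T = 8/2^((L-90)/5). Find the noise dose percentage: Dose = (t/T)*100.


T_allowed = 8 / 2^((85.1 - 90)/5) = 15.7797 hr
Dose = 7.8 / 15.7797 * 100 = 49.431 %


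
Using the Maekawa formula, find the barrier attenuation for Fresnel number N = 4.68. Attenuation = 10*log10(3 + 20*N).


3 + 20*N = 3 + 20*4.68 = 96.6
Att = 10*log10(96.6) = 19.85 dB


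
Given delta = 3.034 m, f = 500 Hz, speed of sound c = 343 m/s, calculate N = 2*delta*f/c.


N = 2*delta*f/c = 2*delta/lambda, where lambda = c/f
lambda = 343 / 500 = 0.686 m
N = 2 * 3.034 / 0.686 = 8.8455


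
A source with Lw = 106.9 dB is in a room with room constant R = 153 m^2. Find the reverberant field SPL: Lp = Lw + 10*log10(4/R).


4/R = 4/153 = 0.0261438
Lp = 106.9 + 10*log10(0.0261438) = 91.074 dB


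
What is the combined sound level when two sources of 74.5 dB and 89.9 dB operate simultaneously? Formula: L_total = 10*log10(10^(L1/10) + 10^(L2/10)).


10^(74.5/10) = 2.81838e+07
10^(89.9/10) = 9.77237e+08
Sum = 2.81838e+07 + 9.77237e+08 = 1.00542e+09
L_total = 10*log10(1.00542e+09) = 90.023 dB


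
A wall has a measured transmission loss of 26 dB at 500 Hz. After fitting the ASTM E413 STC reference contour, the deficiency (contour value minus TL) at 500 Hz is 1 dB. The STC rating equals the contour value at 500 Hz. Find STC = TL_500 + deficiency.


By ASTM E413, STC = value of the fitted reference contour at 500 Hz.
Contour value at 500 Hz = TL_500 + deficiency = 26 + 1 = 27
STC = 27


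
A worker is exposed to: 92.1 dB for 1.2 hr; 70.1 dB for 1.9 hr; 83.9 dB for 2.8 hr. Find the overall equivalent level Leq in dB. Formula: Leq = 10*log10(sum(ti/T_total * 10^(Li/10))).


T_total = 1.2 + 1.9 + 2.8 = 5.9 hr
(1.2/5.9) * 10^(92.1/10) = 3.2986e+08
(1.9/5.9) * 10^(70.1/10) = 3.29535e+06
(2.8/5.9) * 10^(83.9/10) = 1.16495e+08
Sum = 3.2986e+08 + 3.29535e+06 + 1.16495e+08 = 4.4965e+08
Leq = 10*log10(4.4965e+08) = 86.529 dB


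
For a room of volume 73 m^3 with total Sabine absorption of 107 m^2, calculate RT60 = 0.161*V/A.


RT60 = 0.161 * 73 / 107 = 0.10984 s


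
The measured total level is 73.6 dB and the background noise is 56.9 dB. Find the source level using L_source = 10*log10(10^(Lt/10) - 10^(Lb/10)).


10^(73.6/10) = 2.29087e+07
10^(56.9/10) = 489779
Difference = 2.29087e+07 - 489779 = 2.24189e+07
L_source = 10*log10(2.24189e+07) = 73.506 dB


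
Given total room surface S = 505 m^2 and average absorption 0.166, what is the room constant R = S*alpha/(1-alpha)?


R = 505 * 0.166 / (1 - 0.166) = 100.52 m^2


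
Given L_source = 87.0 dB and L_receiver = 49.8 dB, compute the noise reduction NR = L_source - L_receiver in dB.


NR = L_source - L_receiver (difference between source and receiving room levels)
NR = 87.0 - 49.8 = 37.2 dB


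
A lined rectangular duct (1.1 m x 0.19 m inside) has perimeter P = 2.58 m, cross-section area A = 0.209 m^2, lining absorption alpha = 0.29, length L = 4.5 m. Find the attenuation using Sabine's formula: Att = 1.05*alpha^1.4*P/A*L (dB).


alpha^1.4 = 0.29^1.4 = 0.176749
Attenuation rate = 1.05 * alpha^1.4 * P / A
= 1.05 * 0.176749 * 2.58 / 0.209 = 2.29097 dB/m
Total Att = 2.29097 * 4.5 = 10.309 dB


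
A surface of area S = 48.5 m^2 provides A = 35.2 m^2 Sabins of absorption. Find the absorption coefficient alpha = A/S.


Absorption coefficient = absorbed power / incident power
alpha = A / S = 35.2 / 48.5 = 0.72577


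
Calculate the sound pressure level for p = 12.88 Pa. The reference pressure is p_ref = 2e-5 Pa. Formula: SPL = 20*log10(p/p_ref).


p / p_ref = 12.88 / 2e-5 = 644000
SPL = 20 * log10(644000) = 116.18 dB


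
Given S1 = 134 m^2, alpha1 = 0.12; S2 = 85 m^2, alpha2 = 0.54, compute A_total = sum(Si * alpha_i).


134 * 0.12 = 16.08
85 * 0.54 = 45.9
A_total = 16.08 + 45.9 = 61.98 m^2


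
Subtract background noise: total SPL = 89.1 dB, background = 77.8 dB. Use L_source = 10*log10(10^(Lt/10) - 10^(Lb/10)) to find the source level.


10^(89.1/10) = 8.12831e+08
10^(77.8/10) = 6.0256e+07
Difference = 8.12831e+08 - 6.0256e+07 = 7.52575e+08
L_source = 10*log10(7.52575e+08) = 88.765 dB


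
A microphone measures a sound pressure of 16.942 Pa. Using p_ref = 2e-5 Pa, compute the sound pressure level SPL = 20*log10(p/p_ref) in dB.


p / p_ref = 16.942 / 2e-5 = 847100
SPL = 20 * log10(847100) = 118.56 dB


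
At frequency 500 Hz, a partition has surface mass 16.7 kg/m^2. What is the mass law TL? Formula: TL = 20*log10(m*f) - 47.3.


m * f = 16.7 * 500 = 8350
20*log10(8350) = 78.4337 dB
TL = 78.4337 - 47.3 = 31.134 dB


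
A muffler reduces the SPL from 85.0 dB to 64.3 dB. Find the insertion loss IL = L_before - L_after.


Insertion loss = SPL without muffler - SPL with muffler
IL = 85.0 - 64.3 = 20.7 dB


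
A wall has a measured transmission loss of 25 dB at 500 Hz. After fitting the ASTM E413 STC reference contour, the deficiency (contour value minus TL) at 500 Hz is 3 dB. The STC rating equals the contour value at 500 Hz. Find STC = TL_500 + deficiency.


By ASTM E413, STC = value of the fitted reference contour at 500 Hz.
Contour value at 500 Hz = TL_500 + deficiency = 25 + 3 = 28
STC = 28


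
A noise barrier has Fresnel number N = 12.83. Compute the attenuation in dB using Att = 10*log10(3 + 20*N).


3 + 20*N = 3 + 20*12.83 = 259.6
Att = 10*log10(259.6) = 24.143 dB


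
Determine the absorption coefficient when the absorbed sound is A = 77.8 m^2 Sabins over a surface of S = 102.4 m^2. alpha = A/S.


Absorption coefficient = absorbed power / incident power
alpha = A / S = 77.8 / 102.4 = 0.75977


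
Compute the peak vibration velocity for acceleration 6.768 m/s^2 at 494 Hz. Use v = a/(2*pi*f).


omega = 2*pi*f = 2*pi*494 = 3103.89 rad/s
v = a / omega = 6.768 / 3103.89 = 0.0021805 m/s


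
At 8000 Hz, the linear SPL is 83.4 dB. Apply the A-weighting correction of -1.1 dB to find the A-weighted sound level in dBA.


A-weighting table: 8000 Hz -> -1.1 dB correction
SPL_A = SPL + correction = 83.4 + (-1.1) = 82.3 dBA


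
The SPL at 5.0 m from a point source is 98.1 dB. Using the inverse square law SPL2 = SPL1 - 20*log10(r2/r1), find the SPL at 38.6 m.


r2/r1 = 38.6/5.0 = 7.72
Correction = 20*log10(7.72) = 17.7523 dB
SPL2 = 98.1 - 17.7523 = 80.348 dB


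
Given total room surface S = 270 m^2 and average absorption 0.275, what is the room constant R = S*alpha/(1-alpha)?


R = 270 * 0.275 / (1 - 0.275) = 102.41 m^2


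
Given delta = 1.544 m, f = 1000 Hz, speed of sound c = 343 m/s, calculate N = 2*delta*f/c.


N = 2*delta*f/c = 2*delta/lambda, where lambda = c/f
lambda = 343 / 1000 = 0.343 m
N = 2 * 1.544 / 0.343 = 9.0029


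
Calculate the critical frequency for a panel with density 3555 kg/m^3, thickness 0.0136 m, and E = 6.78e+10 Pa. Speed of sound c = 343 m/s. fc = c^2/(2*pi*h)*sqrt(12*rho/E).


12*rho/E = 12*3555/6.78e+10 = 6.29204e-07
sqrt(12*rho/E) = sqrt(6.29204e-07) = 0.000793224
c^2/(2*pi*h) = 343^2/(2*pi*0.0136) = 1.3768e+06
fc = 1.3768e+06 * 0.000793224 = 1092.1 Hz


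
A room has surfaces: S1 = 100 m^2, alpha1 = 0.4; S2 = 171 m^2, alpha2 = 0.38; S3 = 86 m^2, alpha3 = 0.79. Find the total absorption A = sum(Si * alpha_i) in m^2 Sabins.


100 * 0.4 = 40
171 * 0.38 = 64.98
86 * 0.79 = 67.94
A_total = 40 + 64.98 + 67.94 = 172.92 m^2


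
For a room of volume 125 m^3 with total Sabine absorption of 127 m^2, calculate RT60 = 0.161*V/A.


RT60 = 0.161 * 125 / 127 = 0.15846 s


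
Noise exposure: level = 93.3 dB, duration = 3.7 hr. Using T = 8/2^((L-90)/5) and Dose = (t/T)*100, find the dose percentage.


T_allowed = 8 / 2^((93.3 - 90)/5) = 5.06303 hr
Dose = 3.7 / 5.06303 * 100 = 73.079 %


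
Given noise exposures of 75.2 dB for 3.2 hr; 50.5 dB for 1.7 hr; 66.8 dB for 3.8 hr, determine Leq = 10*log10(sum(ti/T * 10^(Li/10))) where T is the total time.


T_total = 3.2 + 1.7 + 3.8 = 8.7 hr
(3.2/8.7) * 10^(75.2/10) = 1.21795e+07
(1.7/8.7) * 10^(50.5/10) = 21924.5
(3.8/8.7) * 10^(66.8/10) = 2.09057e+06
Sum = 1.21795e+07 + 21924.5 + 2.09057e+06 = 1.4292e+07
Leq = 10*log10(1.4292e+07) = 71.551 dB


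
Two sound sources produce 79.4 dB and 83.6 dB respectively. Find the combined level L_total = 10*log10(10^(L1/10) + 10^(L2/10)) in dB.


10^(79.4/10) = 8.70964e+07
10^(83.6/10) = 2.29087e+08
Sum = 8.70964e+07 + 2.29087e+08 = 3.16183e+08
L_total = 10*log10(3.16183e+08) = 84.999 dB


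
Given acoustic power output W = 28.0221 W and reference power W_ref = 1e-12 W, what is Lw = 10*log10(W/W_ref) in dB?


W / W_ref = 28.0221 / 1e-12 = 2.80221e+13
Lw = 10 * log10(2.80221e+13) = 134.48 dB


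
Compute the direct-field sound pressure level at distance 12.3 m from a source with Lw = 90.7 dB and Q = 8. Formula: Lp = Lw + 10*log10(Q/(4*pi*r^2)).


4*pi*r^2 = 4*pi*12.3^2 = 1901.17 m^2
Q / (4*pi*r^2) = 8 / 1901.17 = 0.00420794
Lp = 90.7 + 10*log10(0.00420794) = 66.941 dB


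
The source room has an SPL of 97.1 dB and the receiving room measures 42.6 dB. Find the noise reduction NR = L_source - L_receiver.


NR = L_source - L_receiver (difference between source and receiving room levels)
NR = 97.1 - 42.6 = 54.5 dB


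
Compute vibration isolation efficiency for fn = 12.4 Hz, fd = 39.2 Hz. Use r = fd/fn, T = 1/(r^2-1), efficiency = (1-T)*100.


r = 39.2 / 12.4 = 3.16129
r^2 - 1 = 3.16129^2 - 1 = 8.99375
T = 1/8.99375 = 0.111188
Efficiency = (1 - 0.111188)*100 = 88.881 %


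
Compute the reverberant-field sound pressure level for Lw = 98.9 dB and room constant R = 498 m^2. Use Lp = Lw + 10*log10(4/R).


4/R = 4/498 = 0.00803213
Lp = 98.9 + 10*log10(0.00803213) = 77.948 dB


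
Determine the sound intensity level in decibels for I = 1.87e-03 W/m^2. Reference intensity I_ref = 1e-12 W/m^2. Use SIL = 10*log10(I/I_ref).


I / I_ref = 1.87e-03 / 1e-12 = 1.87e+09
SIL = 10 * log10(1.87e+09) = 92.718 dB


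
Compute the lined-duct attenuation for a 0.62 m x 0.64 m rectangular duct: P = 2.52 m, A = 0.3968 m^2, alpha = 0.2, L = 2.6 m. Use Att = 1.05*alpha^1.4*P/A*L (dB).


alpha^1.4 = 0.2^1.4 = 0.105061
Attenuation rate = 1.05 * alpha^1.4 * P / A
= 1.05 * 0.105061 * 2.52 / 0.3968 = 0.700583 dB/m
Total Att = 0.700583 * 2.6 = 1.8215 dB


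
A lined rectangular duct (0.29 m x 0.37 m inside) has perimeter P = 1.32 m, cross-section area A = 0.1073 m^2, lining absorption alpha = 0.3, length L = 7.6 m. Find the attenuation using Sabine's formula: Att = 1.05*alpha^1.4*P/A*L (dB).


alpha^1.4 = 0.3^1.4 = 0.18534
Attenuation rate = 1.05 * alpha^1.4 * P / A
= 1.05 * 0.18534 * 1.32 / 0.1073 = 2.39405 dB/m
Total Att = 2.39405 * 7.6 = 18.195 dB


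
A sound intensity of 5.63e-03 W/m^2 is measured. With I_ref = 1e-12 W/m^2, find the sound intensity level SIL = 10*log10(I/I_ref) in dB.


I / I_ref = 5.63e-03 / 1e-12 = 5.63e+09
SIL = 10 * log10(5.63e+09) = 97.505 dB


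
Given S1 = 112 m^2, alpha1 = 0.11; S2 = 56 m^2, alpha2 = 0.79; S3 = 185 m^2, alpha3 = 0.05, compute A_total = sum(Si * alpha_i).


112 * 0.11 = 12.32
56 * 0.79 = 44.24
185 * 0.05 = 9.25
A_total = 12.32 + 44.24 + 9.25 = 65.81 m^2


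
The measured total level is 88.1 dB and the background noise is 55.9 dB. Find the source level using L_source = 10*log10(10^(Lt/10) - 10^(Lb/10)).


10^(88.1/10) = 6.45654e+08
10^(55.9/10) = 389045
Difference = 6.45654e+08 - 389045 = 6.45265e+08
L_source = 10*log10(6.45265e+08) = 88.097 dB


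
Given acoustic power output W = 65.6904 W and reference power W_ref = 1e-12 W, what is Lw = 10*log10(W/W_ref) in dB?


W / W_ref = 65.6904 / 1e-12 = 6.56904e+13
Lw = 10 * log10(6.56904e+13) = 138.18 dB


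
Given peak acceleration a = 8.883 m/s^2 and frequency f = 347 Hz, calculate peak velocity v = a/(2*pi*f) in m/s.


omega = 2*pi*f = 2*pi*347 = 2180.27 rad/s
v = a / omega = 8.883 / 2180.27 = 0.0040743 m/s


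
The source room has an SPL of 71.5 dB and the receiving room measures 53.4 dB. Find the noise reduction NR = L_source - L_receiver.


NR = L_source - L_receiver (difference between source and receiving room levels)
NR = 71.5 - 53.4 = 18.1 dB


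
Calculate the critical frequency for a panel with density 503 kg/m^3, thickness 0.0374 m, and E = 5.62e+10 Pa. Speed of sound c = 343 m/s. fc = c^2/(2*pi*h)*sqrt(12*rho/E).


12*rho/E = 12*503/5.62e+10 = 1.07402e-07
sqrt(12*rho/E) = sqrt(1.07402e-07) = 0.000327722
c^2/(2*pi*h) = 343^2/(2*pi*0.0374) = 500653
fc = 500653 * 0.000327722 = 164.08 Hz


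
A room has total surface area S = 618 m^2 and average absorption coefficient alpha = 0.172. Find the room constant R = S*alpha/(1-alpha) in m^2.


R = 618 * 0.172 / (1 - 0.172) = 128.38 m^2


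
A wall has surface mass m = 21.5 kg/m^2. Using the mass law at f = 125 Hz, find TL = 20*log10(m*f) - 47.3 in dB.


m * f = 21.5 * 125 = 2687.5
20*log10(2687.5) = 68.587 dB
TL = 68.587 - 47.3 = 21.287 dB


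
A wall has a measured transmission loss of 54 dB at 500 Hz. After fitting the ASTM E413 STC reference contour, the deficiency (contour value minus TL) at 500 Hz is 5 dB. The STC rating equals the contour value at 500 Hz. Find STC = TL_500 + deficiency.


By ASTM E413, STC = value of the fitted reference contour at 500 Hz.
Contour value at 500 Hz = TL_500 + deficiency = 54 + 5 = 59
STC = 59


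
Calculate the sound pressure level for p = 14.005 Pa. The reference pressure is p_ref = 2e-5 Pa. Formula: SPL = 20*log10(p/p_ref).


p / p_ref = 14.005 / 2e-5 = 700250
SPL = 20 * log10(700250) = 116.91 dB


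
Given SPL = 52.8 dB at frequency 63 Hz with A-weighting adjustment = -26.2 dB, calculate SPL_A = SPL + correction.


A-weighting table: 63 Hz -> -26.2 dB correction
SPL_A = SPL + correction = 52.8 + (-26.2) = 26.6 dBA


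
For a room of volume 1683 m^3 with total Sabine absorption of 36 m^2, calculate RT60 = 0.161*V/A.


RT60 = 0.161 * 1683 / 36 = 7.5268 s


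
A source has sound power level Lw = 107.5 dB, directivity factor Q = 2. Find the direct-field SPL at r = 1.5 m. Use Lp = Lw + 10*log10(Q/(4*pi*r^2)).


4*pi*r^2 = 4*pi*1.5^2 = 28.2743 m^2
Q / (4*pi*r^2) = 2 / 28.2743 = 0.0707356
Lp = 107.5 + 10*log10(0.0707356) = 95.996 dB


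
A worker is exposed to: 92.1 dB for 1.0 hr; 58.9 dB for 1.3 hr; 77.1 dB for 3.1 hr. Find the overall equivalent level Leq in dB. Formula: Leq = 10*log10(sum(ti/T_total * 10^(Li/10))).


T_total = 1.0 + 1.3 + 3.1 = 5.4 hr
(1.0/5.4) * 10^(92.1/10) = 3.00335e+08
(1.3/5.4) * 10^(58.9/10) = 186874
(3.1/5.4) * 10^(77.1/10) = 2.9442e+07
Sum = 3.00335e+08 + 186874 + 2.9442e+07 = 3.29964e+08
Leq = 10*log10(3.29964e+08) = 85.185 dB


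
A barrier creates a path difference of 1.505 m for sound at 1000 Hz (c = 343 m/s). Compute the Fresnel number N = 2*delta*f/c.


N = 2*delta*f/c = 2*delta/lambda, where lambda = c/f
lambda = 343 / 1000 = 0.343 m
N = 2 * 1.505 / 0.343 = 8.7755


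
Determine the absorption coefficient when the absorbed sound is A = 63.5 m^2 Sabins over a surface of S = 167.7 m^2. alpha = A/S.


Absorption coefficient = absorbed power / incident power
alpha = A / S = 63.5 / 167.7 = 0.37865


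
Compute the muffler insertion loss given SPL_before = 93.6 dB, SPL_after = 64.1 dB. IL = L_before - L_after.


Insertion loss = SPL without muffler - SPL with muffler
IL = 93.6 - 64.1 = 29.5 dB
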